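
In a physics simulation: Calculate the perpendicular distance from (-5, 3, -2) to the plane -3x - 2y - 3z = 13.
d = |(-3)(-5) + (-2)(3) + (-3)(-2) - (13)| / √((-3)² + (-2)² + (-3)²) = 2/√22 = 0.4264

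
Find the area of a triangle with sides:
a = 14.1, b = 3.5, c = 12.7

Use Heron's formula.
s = (a+b+c)/2 = (14.1+3.5+12.7)/2 = 15.15
A = √(s(s-a)(s-b)(s-c)) = √(15.15·1.05·11.65·2.45)
A = √454.04 = 21.31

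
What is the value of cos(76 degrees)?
cos(76 degrees) = 0.2419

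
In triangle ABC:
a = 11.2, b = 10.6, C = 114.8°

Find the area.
Using A = ½ab·sin(C):
A = ½·11.2·10.6·sin(114.8°) = ½·118.72·0.907777 = 53.89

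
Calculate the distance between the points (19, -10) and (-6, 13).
Using the distance formula: d = sqrt((x₂-x₁)² + (y₂-y₁)²)
dx = (-6) - 19 = -25
dy = 13 - (-10) = 23
d = sqrt((-25)² + 23²) = sqrt(625 + 529) = sqrt(1154) = 33.97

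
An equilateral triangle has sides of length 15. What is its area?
Area = (sqrt(3)/4) * s²
Area = (sqrt(3)/4) * 15²
Area = (sqrt(3)/4) * 225
Area = 97.43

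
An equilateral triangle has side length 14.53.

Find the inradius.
For an equilateral triangle, r = s/(2√3) where s is the side.
r = 14.53/(2√3) = 14.53/3.464102 = 4.194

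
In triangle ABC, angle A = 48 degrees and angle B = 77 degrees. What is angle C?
Sum of angles in a triangle = 180 degrees
Third angle = 180 - 48 - 77
Third angle = 55 degrees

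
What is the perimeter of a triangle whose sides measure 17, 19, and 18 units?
Perimeter = sum of all sides
Perimeter = 17 + 19 + 18
Perimeter = 54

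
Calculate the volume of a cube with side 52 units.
Volume = s³
Volume = 52³
Volume = 140608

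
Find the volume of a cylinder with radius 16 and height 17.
Volume = pi * r² * h
Volume = pi * 16² * 17
Volume = pi * 256 * 17
Volume = pi * 4352
Volume = 13672.21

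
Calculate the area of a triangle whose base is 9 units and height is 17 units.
Area = (1/2) * base * height
Area = (1/2) * 9 * 17
Area = 76.50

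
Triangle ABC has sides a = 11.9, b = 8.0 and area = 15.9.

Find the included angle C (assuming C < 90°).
Area = ½ab·sin(C)  →  sin(C) = 2·Area/(ab)
sin(C) = 2·15.9/(11.9·8.0) = 0.334034
C = arcsin(0.334034) = 19.51°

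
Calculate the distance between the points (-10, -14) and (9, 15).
Using the distance formula: d = sqrt((x₂-x₁)² + (y₂-y₁)²)
dx = 9 - (-10) = 19
dy = 15 - (-14) = 29
d = sqrt(19² + 29²) = sqrt(361 + 841) = sqrt(1202) = 34.67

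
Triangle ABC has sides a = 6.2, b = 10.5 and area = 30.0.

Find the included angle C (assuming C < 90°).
Area = ½ab·sin(C)  →  sin(C) = 2·Area/(ab)
sin(C) = 2·30.0/(6.2·10.5) = 0.921659
C = arcsin(0.921659) = 67.17°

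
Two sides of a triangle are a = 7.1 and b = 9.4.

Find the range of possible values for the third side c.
By the triangle inequality: |a - b| < c < a + b
|7.1 - 9.4| < c < 7.1 + 9.4
2.3 < c < 16.5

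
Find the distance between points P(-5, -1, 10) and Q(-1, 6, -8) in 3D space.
d = √[(4)² + (7)² + (-18)²] = √389 = 19.72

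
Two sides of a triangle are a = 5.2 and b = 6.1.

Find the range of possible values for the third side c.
By the triangle inequality: |a - b| < c < a + b
|5.2 - 6.1| < c < 5.2 + 6.1
0.9 < c < 11.3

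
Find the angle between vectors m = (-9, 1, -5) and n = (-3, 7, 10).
m·n = -16, |m|² = 107, |n|² = 158
cos θ = -16/√16906 ≈ -0.1231
θ ≈ 97.07°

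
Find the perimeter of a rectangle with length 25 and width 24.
Perimeter = 2 * (length + width)
Perimeter = 2 * (25 + 24)
Perimeter = 2 * 49
Perimeter = 98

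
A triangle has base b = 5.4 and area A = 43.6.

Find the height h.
A = ½bh  →  h = 2A/b
h = 2·43.6/5.4 = 16.15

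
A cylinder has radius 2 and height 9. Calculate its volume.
Volume = pi * r² * h
Volume = pi * 2² * 9
Volume = pi * 4 * 9
Volume = pi * 36
Volume = 113.10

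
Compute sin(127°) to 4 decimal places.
sin(127 degrees) = 0.7986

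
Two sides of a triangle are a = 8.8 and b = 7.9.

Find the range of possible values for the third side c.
By the triangle inequality: |a - b| < c < a + b
|8.8 - 7.9| < c < 8.8 + 7.9
0.9 < c < 16.7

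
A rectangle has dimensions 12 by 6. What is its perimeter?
Perimeter = 2 * (length + width)
Perimeter = 2 * (12 + 6)
Perimeter = 2 * 18
Perimeter = 36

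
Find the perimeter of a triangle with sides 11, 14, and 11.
Perimeter = sum of all sides
Perimeter = 11 + 14 + 11
Perimeter = 36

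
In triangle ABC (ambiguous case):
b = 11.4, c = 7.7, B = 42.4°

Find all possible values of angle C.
sin(C)/c = sin(B)/b  →  sin(C) = c·sin(B)/b = 7.7·sin(42.4°)/11.4 = 0.455450
C₁ = arcsin(0.455450) = 27.09°,  C₂ = 180° - C₁ = 152.91°
Check C₂: A = 180° - 42.4° - 152.91° = -15.31° ≤ 0, rejected
C = 27.09° (one solution)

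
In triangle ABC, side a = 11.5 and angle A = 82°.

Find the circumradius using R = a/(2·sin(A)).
R = a/(2·sin(A)) = 11.5/(2·sin(82°))
R = 11.5/(2·0.990268) = 11.5/1.980536 = 5.807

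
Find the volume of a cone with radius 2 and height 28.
Volume = (1/3) * pi * r² * h
Volume = (1/3) * pi * 2² * 28
Volume = (1/3) * pi * 4 * 28
Volume = (1/3) * pi * 112
Volume = 117.29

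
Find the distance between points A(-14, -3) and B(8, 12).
Using the distance formula: d = sqrt((x₂-x₁)² + (y₂-y₁)²)
dx = 8 - (-14) = 22
dy = 12 - (-3) = 15
d = sqrt(22² + 15²) = sqrt(484 + 225) = sqrt(709) = 26.63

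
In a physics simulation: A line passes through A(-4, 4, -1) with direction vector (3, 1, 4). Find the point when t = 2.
P(2) = (-4 + 3(2), 4 + 1(2), -1 + 4(2)) = (2, 6, 7)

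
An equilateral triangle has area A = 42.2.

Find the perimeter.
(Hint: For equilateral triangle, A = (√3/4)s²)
A = (√3/4)s²  →  s² = 4A/√3 = 4·42.2/√3 = 97.4567
s = 9.87202
Perimeter = 3s = 29.62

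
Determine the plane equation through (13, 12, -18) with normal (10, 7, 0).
d = n·P = (10)(13) + (7)(12) + (0)(-18) = 214
Plane: 10x + 7y = 214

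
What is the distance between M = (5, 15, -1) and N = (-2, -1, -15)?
d = √[(-7)² + (-16)² + (-14)²] = √501 = 22.38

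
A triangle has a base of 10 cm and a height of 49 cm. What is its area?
Area = (1/2) * base * height
Area = (1/2) * 10 * 49
Area = 245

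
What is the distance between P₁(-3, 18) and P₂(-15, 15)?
Using the distance formula: d = sqrt((x₂-x₁)² + (y₂-y₁)²)
dx = (-15) - (-3) = -12
dy = 15 - 18 = -3
d = sqrt((-12)² + (-3)²) = sqrt(144 + 9) = sqrt(153) = 12.37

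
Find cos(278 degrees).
cos(278 degrees) = 0.1392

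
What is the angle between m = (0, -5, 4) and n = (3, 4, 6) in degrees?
m·n = 4, |m|² = 41, |n|² = 61
cos θ = 4/√2501 ≈ 0.07998
θ ≈ 85.41°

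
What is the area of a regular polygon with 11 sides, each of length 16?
For a regular 11-gon with side length s = 16:
Apothem a = s / (2*tan(pi/11)) = 16 / (2*tan(pi/11)) ≈ 27.2455
Perimeter P = 11 * 16 = 176
Area = (1/2) * P * a = (1/2) * 176 * 27.2455 = 2397.60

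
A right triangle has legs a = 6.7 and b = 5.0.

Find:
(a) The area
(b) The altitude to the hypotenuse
(a) Area = ½ab = ½·6.7·5.0 = 16.75
(b) Hypotenuse c = √(6.7² + 5.0²) = √69.89 = 8.36002
    Area = ½·c·h_c  →  h_c = 2·Area/c = 2·16.75/8.36002 = 4.007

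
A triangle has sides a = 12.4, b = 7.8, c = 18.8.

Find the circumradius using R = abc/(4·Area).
s = (a+b+c)/2 = 19.5
Area = √(s(s-a)(s-b)(s-c)) = √(19.5·7.1·11.7·0.7) = 33.6735
R = abc/(4·Area) = (12.4·7.8·18.8)/(4·33.6735) = 1818.336/134.694 = 13.5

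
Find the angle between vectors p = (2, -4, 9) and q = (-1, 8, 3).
p·q = -7, |p|² = 101, |q|² = 74
cos θ = -7/√7474 ≈ -0.08097
θ ≈ 94.64°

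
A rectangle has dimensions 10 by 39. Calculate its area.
Area = length * width
Area = 10 * 39
Area = 390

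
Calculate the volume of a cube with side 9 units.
Volume = s³
Volume = 9³
Volume = 729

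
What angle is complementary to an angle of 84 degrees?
Complementary angles sum to 90 degrees.
Other angle = 90 - 84
Other angle = 6 degrees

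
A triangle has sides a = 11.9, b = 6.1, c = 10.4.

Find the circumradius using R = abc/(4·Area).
s = (a+b+c)/2 = 14.2
Area = √(s(s-a)(s-b)(s-c)) = √(14.2·2.3·8.1·3.8) = 31.7061
R = abc/(4·Area) = (11.9·6.1·10.4)/(4·31.7061) = 754.936/126.8244 = 5.953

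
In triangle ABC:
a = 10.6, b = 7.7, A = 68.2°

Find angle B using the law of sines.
sin(B)/b = sin(A)/a
sin(B) = b·sin(A)/a = 7.7·sin(68.2°)/10.6 = 0.674466
B = arcsin(0.674466) = 42.41°  (b ≤ a, so B ≤ A and the acute solution is unique)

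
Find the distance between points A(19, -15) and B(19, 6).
Using the distance formula: d = sqrt((x₂-x₁)² + (y₂-y₁)²)
dx = 19 - 19 = 0
dy = 6 - (-15) = 21
d = sqrt(0² + 21²) = sqrt(0 + 441) = sqrt(441) = 21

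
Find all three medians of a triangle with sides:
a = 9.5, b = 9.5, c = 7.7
Using m_x = ½√(2y² + 2z² - x²):
m_a = ½√(2·9.5² + 2·7.7² - 9.5²) = ½√208.83 = 7.225
m_b = ½√(2·9.5² + 2·7.7² - 9.5²) = ½√208.83 = 7.225
m_c = ½√(2·9.5² + 2·9.5² - 7.7²) = ½√301.71 = 8.685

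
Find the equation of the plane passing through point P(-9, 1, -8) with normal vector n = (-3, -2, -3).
d = n·P = (-3)(-9) + (-2)(1) + (-3)(-8) = 49
Plane: -3x - 2y - 3z = 49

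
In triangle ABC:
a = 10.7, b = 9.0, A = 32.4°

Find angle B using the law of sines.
sin(B)/b = sin(A)/a
sin(B) = b·sin(A)/a = 9.0·sin(32.4°)/10.7 = 0.450695
B = arcsin(0.450695) = 26.79°  (b ≤ a, so B ≤ A and the acute solution is unique)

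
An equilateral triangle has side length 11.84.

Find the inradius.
For an equilateral triangle, r = s/(2√3) where s is the side.
r = 11.84/(2√3) = 11.84/3.464102 = 3.418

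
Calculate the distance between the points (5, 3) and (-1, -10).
Using the distance formula: d = sqrt((x₂-x₁)² + (y₂-y₁)²)
dx = (-1) - 5 = -6
dy = (-10) - 3 = -13
d = sqrt((-6)² + (-13)²) = sqrt(36 + 169) = sqrt(205) = 14.32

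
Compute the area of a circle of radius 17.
Area = pi * r²
Area = pi * 17²
Area = pi * 289
Area = 907.92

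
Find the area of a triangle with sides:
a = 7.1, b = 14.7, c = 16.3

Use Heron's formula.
s = (a+b+c)/2 = (7.1+14.7+16.3)/2 = 19.05
A = √(s(s-a)(s-b)(s-c)) = √(19.05·11.95·4.35·2.75)
A = √2723.23 = 52.18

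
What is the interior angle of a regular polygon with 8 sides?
Interior angle of a regular n-gon = (n-2)*180/n
Interior angle = (8-2)*180/8
Interior angle = 6*180/8
Interior angle = 1080/8
Interior angle = 135 degrees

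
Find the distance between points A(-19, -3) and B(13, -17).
Using the distance formula: d = sqrt((x₂-x₁)² + (y₂-y₁)²)
dx = 13 - (-19) = 32
dy = (-17) - (-3) = -14
d = sqrt(32² + (-14)²) = sqrt(1024 + 196) = sqrt(1220) = 34.93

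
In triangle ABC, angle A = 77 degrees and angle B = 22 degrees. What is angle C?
Sum of angles in a triangle = 180 degrees
Third angle = 180 - 77 - 22
Third angle = 81 degrees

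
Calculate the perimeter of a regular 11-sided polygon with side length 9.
Perimeter = number of sides * side length
Perimeter = 11 * 9
Perimeter = 99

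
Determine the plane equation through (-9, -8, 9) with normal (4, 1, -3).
d = n·P = (4)(-9) + (1)(-8) + (-3)(9) = -71
Plane: 4x + y - 3z = -71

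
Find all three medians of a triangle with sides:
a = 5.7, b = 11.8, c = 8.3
Using m_x = ½√(2y² + 2z² - x²):
m_a = ½√(2·11.8² + 2·8.3² - 5.7²) = ½√383.77 = 9.795
m_b = ½√(2·5.7² + 2·8.3² - 11.8²) = ½√63.52 = 3.985
m_c = ½√(2·5.7² + 2·11.8² - 8.3²) = ½√274.57 = 8.285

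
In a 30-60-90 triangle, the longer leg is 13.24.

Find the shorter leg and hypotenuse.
In a 30-60-90 triangle, sides are in ratio 1 : √3 : 2.
Long leg = short leg·√3  →  short leg = 13.24/√3 = 7.644
Hypotenuse = 2·(short leg) = 2·13.24/√3 = 15.29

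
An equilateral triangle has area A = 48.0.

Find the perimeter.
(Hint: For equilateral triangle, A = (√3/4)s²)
A = (√3/4)s²  →  s² = 4A/√3 = 4·48.0/√3 = 110.851
s = 10.5286
Perimeter = 3s = 31.59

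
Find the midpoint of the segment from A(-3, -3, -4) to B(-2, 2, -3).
Midpoint = ((-3-2)/2, (-3+2)/2, (-4-3)/2) = (-2.5, -0.5, -3.5)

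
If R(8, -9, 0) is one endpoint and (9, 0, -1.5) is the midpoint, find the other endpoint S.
S = (2×9 - 8, 2×0 - (-9), 2×(-1.5) - 0) = (10, 9, -3)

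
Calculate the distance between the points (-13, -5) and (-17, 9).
Using the distance formula: d = sqrt((x₂-x₁)² + (y₂-y₁)²)
dx = (-17) - (-13) = -4
dy = 9 - (-5) = 14
d = sqrt((-4)² + 14²) = sqrt(16 + 196) = sqrt(212) = 14.56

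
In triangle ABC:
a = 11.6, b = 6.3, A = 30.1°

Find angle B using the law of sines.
sin(B)/b = sin(A)/a
sin(B) = b·sin(A)/a = 6.3·sin(30.1°)/11.6 = 0.272372
B = arcsin(0.272372) = 15.81°  (b ≤ a, so B ≤ A and the acute solution is unique)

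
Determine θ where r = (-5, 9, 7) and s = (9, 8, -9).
r·s = -36, |r|² = 155, |s|² = 226
cos θ = -36/√35030 ≈ -0.1923
θ ≈ 101.1°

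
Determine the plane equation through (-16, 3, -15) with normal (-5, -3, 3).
d = n·P = (-5)(-16) + (-3)(3) + (3)(-15) = 26
Plane: -5x - 3y + 3z = 26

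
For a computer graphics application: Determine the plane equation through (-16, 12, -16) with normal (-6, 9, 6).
d = n·P = (-6)(-16) + (9)(12) + (6)(-16) = 108
Plane: -6x + 9y + 6z = 108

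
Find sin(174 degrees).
sin(174 degrees) = 0.1045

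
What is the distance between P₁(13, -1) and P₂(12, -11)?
Using the distance formula: d = sqrt((x₂-x₁)² + (y₂-y₁)²)
dx = 12 - 13 = -1
dy = (-11) - (-1) = -10
d = sqrt((-1)² + (-10)²) = sqrt(1 + 100) = sqrt(101) = 10.05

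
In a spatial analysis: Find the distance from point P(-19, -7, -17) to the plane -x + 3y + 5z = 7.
d = |(-1)(-19) + 3(-7) + 5(-17) - (7)| / √((-1)² + 3² + 5²) = 94/√35 = 15.89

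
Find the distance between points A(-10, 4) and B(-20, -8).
Using the distance formula: d = sqrt((x₂-x₁)² + (y₂-y₁)²)
dx = (-20) - (-10) = -10
dy = (-8) - 4 = -12
d = sqrt((-10)² + (-12)²) = sqrt(100 + 144) = sqrt(244) = 15.62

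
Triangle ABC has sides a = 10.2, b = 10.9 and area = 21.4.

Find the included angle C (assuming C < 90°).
Area = ½ab·sin(C)  →  sin(C) = 2·Area/(ab)
sin(C) = 2·21.4/(10.2·10.9) = 0.384961
C = arcsin(0.384961) = 22.64°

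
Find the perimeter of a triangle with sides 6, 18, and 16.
Perimeter = sum of all sides
Perimeter = 6 + 18 + 16
Perimeter = 40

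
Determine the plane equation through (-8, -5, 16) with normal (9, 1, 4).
d = n·P = (9)(-8) + (1)(-5) + (4)(16) = -13
Plane: 9x + y + 4z = -13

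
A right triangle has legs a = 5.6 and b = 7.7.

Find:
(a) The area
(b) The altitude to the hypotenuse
(a) Area = ½ab = ½·5.6·7.7 = 21.56
(b) Hypotenuse c = √(5.6² + 7.7²) = √90.65 = 9.52103
    Area = ½·c·h_c  →  h_c = 2·Area/c = 2·21.56/9.52103 = 4.529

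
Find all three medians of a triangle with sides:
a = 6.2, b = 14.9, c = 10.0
Using m_x = ½√(2y² + 2z² - x²):
m_a = ½√(2·14.9² + 2·10.0² - 6.2²) = ½√605.58 = 12.3
m_b = ½√(2·6.2² + 2·10.0² - 14.9²) = ½√54.87 = 3.704
m_c = ½√(2·6.2² + 2·14.9² - 10.0²) = ½√420.9 = 10.26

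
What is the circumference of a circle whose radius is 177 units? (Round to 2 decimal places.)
Circumference = 2 * pi * r
Circumference = 2 * pi * 177
Circumference = 1112.12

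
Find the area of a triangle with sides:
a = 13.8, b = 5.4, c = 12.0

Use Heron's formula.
s = (a+b+c)/2 = (13.8+5.4+12.0)/2 = 15.6
A = √(s(s-a)(s-b)(s-c)) = √(15.6·1.8·10.2·3.6)
A = √1031.1 = 32.11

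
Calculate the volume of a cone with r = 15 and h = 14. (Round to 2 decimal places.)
Volume = (1/3) * pi * r² * h
Volume = (1/3) * pi * 15² * 14
Volume = (1/3) * pi * 225 * 14
Volume = (1/3) * pi * 3150
Volume = 3298.67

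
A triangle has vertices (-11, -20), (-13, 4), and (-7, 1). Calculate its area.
Using the coordinate formula: Area = (1/2)|x₁(y₂-y₃) + x₂(y₃-y₁) + x₃(y₁-y₂)|
Area = (1/2)|(-11)(4-1) + (-13)(1-(-20)) + (-7)((-20)-4)|
Area = (1/2)|(-11)*3 + (-13)*21 + (-7)*(-24)|
Area = (1/2)|(-33) + (-273) + 168|
Area = (1/2)*138 = 69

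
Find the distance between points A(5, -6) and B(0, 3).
Using the distance formula: d = sqrt((x₂-x₁)² + (y₂-y₁)²)
dx = 0 - 5 = -5
dy = 3 - (-6) = 9
d = sqrt((-5)² + 9²) = sqrt(25 + 81) = sqrt(106) = 10.30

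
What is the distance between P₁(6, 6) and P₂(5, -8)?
Using the distance formula: d = sqrt((x₂-x₁)² + (y₂-y₁)²)
dx = 5 - 6 = -1
dy = (-8) - 6 = -14
d = sqrt((-1)² + (-14)²) = sqrt(1 + 196) = sqrt(197) = 14.04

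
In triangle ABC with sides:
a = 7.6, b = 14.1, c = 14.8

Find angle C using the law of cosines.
cos(C) = (a² + b² - c²)/(2ab)
cos(C) = (7.6² + 14.1² - 14.8²)/(2·7.6·14.1) = 37.53/214.32 = 0.175112
C = arccos(0.175112) = 79.91°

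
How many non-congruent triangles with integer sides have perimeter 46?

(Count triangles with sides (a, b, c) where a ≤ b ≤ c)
With a ≤ b ≤ c and a + b + c = 46, the triangle inequality a + b > c gives c < 46/2, so c ≤ 22.
Iterate a from 1 to ⌊p/3⌋ = 15; for each a, b ranges from a to ⌊(p−a)/2⌋ with c = p − a − b, keeping only c ≥ b.
Triples: (2, 22, 22), (3, 21, 22), (4, 20, 22), …
Count = 44 triangles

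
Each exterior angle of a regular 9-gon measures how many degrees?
Exterior angle of a regular n-gon = 360/n
Exterior angle = 360/9
Exterior angle = 40 degrees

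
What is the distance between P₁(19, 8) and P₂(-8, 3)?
Using the distance formula: d = sqrt((x₂-x₁)² + (y₂-y₁)²)
dx = (-8) - 19 = -27
dy = 3 - 8 = -5
d = sqrt((-27)² + (-5)²) = sqrt(729 + 25) = sqrt(754) = 27.46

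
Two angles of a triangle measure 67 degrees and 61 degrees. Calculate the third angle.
Sum of angles in a triangle = 180 degrees
Third angle = 180 - 67 - 61
Third angle = 52 degrees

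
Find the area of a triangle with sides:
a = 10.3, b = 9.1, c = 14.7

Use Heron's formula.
s = (a+b+c)/2 = (10.3+9.1+14.7)/2 = 17.05
A = √(s(s-a)(s-b)(s-c)) = √(17.05·6.75·7.95·2.35)
A = √2150.12 = 46.37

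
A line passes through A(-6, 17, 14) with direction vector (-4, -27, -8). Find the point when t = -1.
P(-1) = (-6 + (-4)(-1), 17 + (-27)(-1), 14 + (-8)(-1)) = (-2, 44, 22)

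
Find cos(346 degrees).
cos(346 degrees) = 0.9703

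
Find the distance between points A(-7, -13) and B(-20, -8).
Using the distance formula: d = sqrt((x₂-x₁)² + (y₂-y₁)²)
dx = (-20) - (-7) = -13
dy = (-8) - (-13) = 5
d = sqrt((-13)² + 5²) = sqrt(169 + 25) = sqrt(194) = 13.93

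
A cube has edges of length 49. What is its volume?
Volume = s³
Volume = 49³
Volume = 117649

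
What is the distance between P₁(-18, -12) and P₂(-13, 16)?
Using the distance formula: d = sqrt((x₂-x₁)² + (y₂-y₁)²)
dx = (-13) - (-18) = 5
dy = 16 - (-12) = 28
d = sqrt(5² + 28²) = sqrt(25 + 784) = sqrt(809) = 28.44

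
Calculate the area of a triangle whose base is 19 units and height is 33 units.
Area = (1/2) * base * height
Area = (1/2) * 19 * 33
Area = 313.50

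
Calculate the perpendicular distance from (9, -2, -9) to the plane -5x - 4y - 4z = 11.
d = |(-5)(9) + (-4)(-2) + (-4)(-9) - (11)| / √((-5)² + (-4)² + (-4)²) = 12/√57 = 1.589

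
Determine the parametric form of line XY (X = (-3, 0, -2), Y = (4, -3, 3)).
Direction vector d = Y - X = (7, -3, 5)
x = -3 + 7t, y = 0 - 3t, z = -2 + 5t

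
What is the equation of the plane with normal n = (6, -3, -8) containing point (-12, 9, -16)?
d = n·P = (6)(-12) + (-3)(9) + (-8)(-16) = 29
Plane: 6x - 3y - 8z = 29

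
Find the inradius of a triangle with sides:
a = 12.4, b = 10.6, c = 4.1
s = (a+b+c)/2 = (12.4+10.6+4.1)/2 = 13.55
Area = √(s(s-a)(s-b)(s-c)) = √(13.55·1.15·2.95·9.45) = 20.8423
r = Area/s = 20.8423/13.55 = 1.538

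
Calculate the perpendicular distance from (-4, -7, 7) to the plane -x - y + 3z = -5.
d = |(-1)(-4) + (-1)(-7) + 3(7) - (-5)| / √((-1)² + (-1)² + 3²) = 37/√11 = 11.16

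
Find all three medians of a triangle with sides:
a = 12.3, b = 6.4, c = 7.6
Using m_x = ½√(2y² + 2z² - x²):
m_a = ½√(2·6.4² + 2·7.6² - 12.3²) = ½√46.15 = 3.397
m_b = ½√(2·12.3² + 2·7.6² - 6.4²) = ½√377.14 = 9.71
m_c = ½√(2·12.3² + 2·6.4² - 7.6²) = ½√326.74 = 9.038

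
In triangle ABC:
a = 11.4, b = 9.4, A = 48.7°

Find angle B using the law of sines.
sin(B)/b = sin(A)/a
sin(B) = b·sin(A)/a = 9.4·sin(48.7°)/11.4 = 0.619463
B = arcsin(0.619463) = 38.28°  (b ≤ a, so B ≤ A and the acute solution is unique)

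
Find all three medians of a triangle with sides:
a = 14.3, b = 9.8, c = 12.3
Using m_x = ½√(2y² + 2z² - x²):
m_a = ½√(2·9.8² + 2·12.3² - 14.3²) = ½√290.17 = 8.517
m_b = ½√(2·14.3² + 2·12.3² - 9.8²) = ½√615.52 = 12.4
m_c = ½√(2·14.3² + 2·9.8² - 12.3²) = ½√449.77 = 10.6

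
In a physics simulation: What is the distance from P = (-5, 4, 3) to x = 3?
d = |1(-5) + 0(4) + 0(3) - (3)| / √(1² + 0² + 0²) = 8/√1 = 8.0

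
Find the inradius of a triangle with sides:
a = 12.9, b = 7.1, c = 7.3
s = (a+b+c)/2 = (12.9+7.1+7.3)/2 = 13.65
Area = √(s(s-a)(s-b)(s-c)) = √(13.65·0.75·6.55·6.35) = 20.635
r = Area/s = 20.635/13.65 = 1.512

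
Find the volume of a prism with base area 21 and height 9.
Volume = base area * height
Volume = 21 * 9
Volume = 189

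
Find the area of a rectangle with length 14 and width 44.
Area = length * width
Area = 14 * 44
Area = 616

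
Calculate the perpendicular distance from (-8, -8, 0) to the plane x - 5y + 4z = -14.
d = |1(-8) + (-5)(-8) + 4(0) - (-14)| / √(1² + (-5)² + 4²) = 46/√42 = 7.098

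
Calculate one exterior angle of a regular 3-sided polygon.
Exterior angle of a regular n-gon = 360/n
Exterior angle = 360/3
Exterior angle = 120 degrees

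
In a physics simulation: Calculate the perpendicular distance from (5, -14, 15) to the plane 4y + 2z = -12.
d = |0(5) + 4(-14) + 2(15) - (-12)| / √(0² + 4² + 2²) = 14/√20 = 3.13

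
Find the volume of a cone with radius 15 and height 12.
Volume = (1/3) * pi * r² * h
Volume = (1/3) * pi * 15² * 12
Volume = (1/3) * pi * 225 * 12
Volume = (1/3) * pi * 2700
Volume = 2827.43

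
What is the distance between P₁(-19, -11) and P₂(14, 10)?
Using the distance formula: d = sqrt((x₂-x₁)² + (y₂-y₁)²)
dx = 14 - (-19) = 33
dy = 10 - (-11) = 21
d = sqrt(33² + 21²) = sqrt(1089 + 441) = sqrt(1530) = 39.12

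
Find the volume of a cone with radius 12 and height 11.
Volume = (1/3) * pi * r² * h
Volume = (1/3) * pi * 12² * 11
Volume = (1/3) * pi * 144 * 11
Volume = (1/3) * pi * 1584
Volume = 1658.76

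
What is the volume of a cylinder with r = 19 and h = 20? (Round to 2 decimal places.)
Volume = pi * r² * h
Volume = pi * 19² * 20
Volume = pi * 361 * 20
Volume = pi * 7220
Volume = 22682.30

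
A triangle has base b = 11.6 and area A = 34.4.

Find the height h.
A = ½bh  →  h = 2A/b
h = 2·34.4/11.6 = 5.931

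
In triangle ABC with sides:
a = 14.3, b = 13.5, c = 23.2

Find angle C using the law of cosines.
cos(C) = (a² + b² - c²)/(2ab)
cos(C) = (14.3² + 13.5² - 23.2²)/(2·14.3·13.5) = -151.5/386.1 = -0.392385
C = arccos(-0.392385) = 113.1°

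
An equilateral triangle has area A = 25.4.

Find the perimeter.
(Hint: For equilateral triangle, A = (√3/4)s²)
A = (√3/4)s²  →  s² = 4A/√3 = 4·25.4/√3 = 58.6588
s = 7.6589
Perimeter = 3s = 22.98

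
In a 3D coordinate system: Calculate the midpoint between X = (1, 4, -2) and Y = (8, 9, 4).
Midpoint = ((1+8)/2, (4+9)/2, (-2+4)/2) = (4.5, 6.5, 1)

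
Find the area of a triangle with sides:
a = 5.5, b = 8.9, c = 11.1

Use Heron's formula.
s = (a+b+c)/2 = (5.5+8.9+11.1)/2 = 12.75
A = √(s(s-a)(s-b)(s-c)) = √(12.75·7.25·3.85·1.65)
A = √587.209 = 24.23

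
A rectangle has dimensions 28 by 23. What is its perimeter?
Perimeter = 2 * (length + width)
Perimeter = 2 * (28 + 23)
Perimeter = 2 * 51
Perimeter = 102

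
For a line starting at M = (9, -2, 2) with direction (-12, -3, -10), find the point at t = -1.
P(-1) = (9 + (-12)(-1), -2 + (-3)(-1), 2 + (-10)(-1)) = (21, 1, 12)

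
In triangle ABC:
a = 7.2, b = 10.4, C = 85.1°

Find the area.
Using A = ½ab·sin(C):
A = ½·7.2·10.4·sin(85.1°) = ½·74.88·0.996345 = 37.3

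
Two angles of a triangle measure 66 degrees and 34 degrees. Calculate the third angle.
Sum of angles in a triangle = 180 degrees
Third angle = 180 - 66 - 34
Third angle = 80 degrees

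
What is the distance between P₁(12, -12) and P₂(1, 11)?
Using the distance formula: d = sqrt((x₂-x₁)² + (y₂-y₁)²)
dx = 1 - 12 = -11
dy = 11 - (-12) = 23
d = sqrt((-11)² + 23²) = sqrt(121 + 529) = sqrt(650) = 25.50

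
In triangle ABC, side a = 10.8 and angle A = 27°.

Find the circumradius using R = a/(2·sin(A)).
R = a/(2·sin(A)) = 10.8/(2·sin(27°))
R = 10.8/(2·0.453990) = 10.8/0.907981 = 11.89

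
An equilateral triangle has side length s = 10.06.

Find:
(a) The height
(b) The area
(a) Height h = s·√3/2 = 10.06·√3/2 = 8.712
(b) Area = (√3/4)·s² = (√3/4)·10.06² = (√3/4)·101.204 = 43.82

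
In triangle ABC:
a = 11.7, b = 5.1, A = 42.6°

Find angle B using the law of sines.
sin(B)/b = sin(A)/a
sin(B) = b·sin(A)/a = 5.1·sin(42.6°)/11.7 = 0.295048
B = arcsin(0.295048) = 17.16°  (b ≤ a, so B ≤ A and the acute solution is unique)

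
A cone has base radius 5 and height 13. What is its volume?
Volume = (1/3) * pi * r² * h
Volume = (1/3) * pi * 5² * 13
Volume = (1/3) * pi * 25 * 13
Volume = (1/3) * pi * 325
Volume = 340.34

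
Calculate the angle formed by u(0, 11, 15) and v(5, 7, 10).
u·v = 227, |u|² = 346, |v|² = 174
cos θ = 227/√60204 ≈ 0.9252
θ ≈ 22.31°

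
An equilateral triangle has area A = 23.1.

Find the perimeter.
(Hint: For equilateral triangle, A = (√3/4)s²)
A = (√3/4)s²  →  s² = 4A/√3 = 4·23.1/√3 = 53.3472
s = 7.30391
Perimeter = 3s = 21.91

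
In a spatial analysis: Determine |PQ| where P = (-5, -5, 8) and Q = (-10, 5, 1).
d = √[(-5)² + (10)² + (-7)²] = √174 = 13.19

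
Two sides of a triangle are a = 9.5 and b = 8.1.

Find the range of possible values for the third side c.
By the triangle inequality: |a - b| < c < a + b
|9.5 - 8.1| < c < 9.5 + 8.1
1.4 < c < 17.6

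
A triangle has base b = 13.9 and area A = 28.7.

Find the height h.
A = ½bh  →  h = 2A/b
h = 2·28.7/13.9 = 4.129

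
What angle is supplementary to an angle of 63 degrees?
Supplementary angles sum to 180 degrees.
Other angle = 180 - 63
Other angle = 117 degrees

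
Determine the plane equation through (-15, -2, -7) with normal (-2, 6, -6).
d = n·P = (-2)(-15) + (6)(-2) + (-6)(-7) = 60
Plane: -2x + 6y - 6z = 60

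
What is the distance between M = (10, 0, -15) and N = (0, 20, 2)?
d = √[(-10)² + (20)² + (17)²] = √789 = 28.09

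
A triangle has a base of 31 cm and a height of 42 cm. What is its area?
Area = (1/2) * base * height
Area = (1/2) * 31 * 42
Area = 651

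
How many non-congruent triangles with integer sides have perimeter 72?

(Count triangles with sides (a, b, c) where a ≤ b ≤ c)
With a ≤ b ≤ c and a + b + c = 72, the triangle inequality a + b > c gives c < 72/2, so c ≤ 35.
Iterate a from 1 to ⌊p/3⌋ = 24; for each a, b ranges from a to ⌊(p−a)/2⌋ with c = p − a − b, keeping only c ≥ b.
Triples: (2, 35, 35), (3, 34, 35), (4, 33, 35), …
Count = 108 triangles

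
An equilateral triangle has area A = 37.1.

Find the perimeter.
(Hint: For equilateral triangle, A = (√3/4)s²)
A = (√3/4)s²  →  s² = 4A/√3 = 4·37.1/√3 = 85.6788
s = 9.25628
Perimeter = 3s = 27.77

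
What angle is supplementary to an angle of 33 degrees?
Supplementary angles sum to 180 degrees.
Other angle = 180 - 33
Other angle = 147 degrees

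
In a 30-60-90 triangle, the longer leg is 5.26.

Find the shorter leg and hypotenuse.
In a 30-60-90 triangle, sides are in ratio 1 : √3 : 2.
Long leg = short leg·√3  →  short leg = 5.26/√3 = 3.037
Hypotenuse = 2·(short leg) = 2·5.26/√3 = 6.074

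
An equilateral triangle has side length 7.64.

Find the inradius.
For an equilateral triangle, r = s/(2√3) where s is the side.
r = 7.64/(2√3) = 7.64/3.464102 = 2.205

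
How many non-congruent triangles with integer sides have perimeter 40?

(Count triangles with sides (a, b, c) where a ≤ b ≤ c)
With a ≤ b ≤ c and a + b + c = 40, the triangle inequality a + b > c gives c < 40/2, so c ≤ 19.
Iterate a from 1 to ⌊p/3⌋ = 13; for each a, b ranges from a to ⌊(p−a)/2⌋ with c = p − a − b, keeping only c ≥ b.
Triples: (2, 19, 19), (3, 18, 19), (4, 17, 19), …
Count = 33 triangles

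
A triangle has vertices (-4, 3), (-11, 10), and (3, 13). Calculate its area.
Using the coordinate formula: Area = (1/2)|x₁(y₂-y₃) + x₂(y₃-y₁) + x₃(y₁-y₂)|
Area = (1/2)|(-4)(10-13) + (-11)(13-3) + 3(3-10)|
Area = (1/2)|(-4)*(-3) + (-11)*10 + 3*(-7)|
Area = (1/2)|12 + (-110) + (-21)|
Area = (1/2)*119 = 59.50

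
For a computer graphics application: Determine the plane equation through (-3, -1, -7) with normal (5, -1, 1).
d = n·P = (5)(-3) + (-1)(-1) + (1)(-7) = -21
Plane: 5x - y + z = -21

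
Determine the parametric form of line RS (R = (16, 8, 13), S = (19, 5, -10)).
Direction vector d = S - R = (3, -3, -23)
x = 16 + 3t, y = 8 - 3t, z = 13 - 23t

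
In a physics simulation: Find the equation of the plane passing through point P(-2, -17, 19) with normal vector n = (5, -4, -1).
d = n·P = (5)(-2) + (-4)(-17) + (-1)(19) = 39
Plane: 5x - 4y - z = 39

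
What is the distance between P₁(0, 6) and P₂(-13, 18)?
Using the distance formula: d = sqrt((x₂-x₁)² + (y₂-y₁)²)
dx = (-13) - 0 = -13
dy = 18 - 6 = 12
d = sqrt((-13)² + 12²) = sqrt(169 + 144) = sqrt(313) = 17.69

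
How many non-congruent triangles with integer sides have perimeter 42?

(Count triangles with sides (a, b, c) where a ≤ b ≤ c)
With a ≤ b ≤ c and a + b + c = 42, the triangle inequality a + b > c gives c < 42/2, so c ≤ 20.
Iterate a from 1 to ⌊p/3⌋ = 14; for each a, b ranges from a to ⌊(p−a)/2⌋ with c = p − a − b, keeping only c ≥ b.
Triples: (2, 20, 20), (3, 19, 20), (4, 18, 20), …
Count = 37 triangles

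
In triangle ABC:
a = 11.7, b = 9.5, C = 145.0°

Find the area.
Using A = ½ab·sin(C):
A = ½·11.7·9.5·sin(145.0°) = ½·111.15·0.573576 = 31.88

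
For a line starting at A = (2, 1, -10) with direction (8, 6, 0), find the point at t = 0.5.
P(0.5) = (2 + 8(0.5), 1 + 6(0.5), -10 + 0(0.5)) = (6, 4, -10)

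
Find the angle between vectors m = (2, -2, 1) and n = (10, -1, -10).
m·n = 12, |m|² = 9, |n|² = 201
cos θ = 12/√1809 ≈ 0.2821
θ ≈ 73.61°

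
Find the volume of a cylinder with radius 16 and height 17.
Volume = pi * r² * h
Volume = pi * 16² * 17
Volume = pi * 256 * 17
Volume = pi * 4352
Volume = 13672.21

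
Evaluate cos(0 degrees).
cos(0 degrees) = 1
Decimal approximation: 1.0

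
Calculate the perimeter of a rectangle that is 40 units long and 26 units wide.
Perimeter = 2 * (length + width)
Perimeter = 2 * (40 + 26)
Perimeter = 2 * 66
Perimeter = 132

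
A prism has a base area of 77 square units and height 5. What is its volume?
Volume = base area * height
Volume = 77 * 5
Volume = 385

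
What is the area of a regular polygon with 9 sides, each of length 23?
For a regular 9-gon with side length s = 23:
Apothem a = s / (2*tan(pi/9)) = 23 / (2*tan(pi/9)) ≈ 31.59599
Perimeter P = 9 * 23 = 207
Area = (1/2) * P * a = (1/2) * 207 * 31.59599 = 3270.18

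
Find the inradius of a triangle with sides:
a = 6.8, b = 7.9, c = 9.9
s = (a+b+c)/2 = (6.8+7.9+9.9)/2 = 12.3
Area = √(s(s-a)(s-b)(s-c)) = √(12.3·5.5·4.4·2.4) = 26.728
r = Area/s = 26.728/12.3 = 2.173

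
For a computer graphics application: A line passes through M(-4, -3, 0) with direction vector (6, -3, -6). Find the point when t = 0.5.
P(0.5) = (-4 + 6(0.5), -3 + (-3)(0.5), 0 + (-6)(0.5)) = (-1, -4.5, -3)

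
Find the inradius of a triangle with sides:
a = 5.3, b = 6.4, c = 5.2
s = (a+b+c)/2 = (5.3+6.4+5.2)/2 = 8.45
Area = √(s(s-a)(s-b)(s-c)) = √(8.45·3.15·2.05·3.25) = 13.3169
r = Area/s = 13.3169/8.45 = 1.576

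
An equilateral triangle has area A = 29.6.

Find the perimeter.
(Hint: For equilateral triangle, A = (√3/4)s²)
A = (√3/4)s²  →  s² = 4A/√3 = 4·29.6/√3 = 68.3583
s = 8.26791
Perimeter = 3s = 24.8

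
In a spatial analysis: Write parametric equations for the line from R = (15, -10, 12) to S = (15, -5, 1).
Direction vector d = S - R = (0, 5, -11)
x = 15, y = -10 + 5t, z = 12 - 11t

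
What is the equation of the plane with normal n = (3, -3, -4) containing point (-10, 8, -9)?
d = n·P = (3)(-10) + (-3)(8) + (-4)(-9) = -18
Plane: 3x - 3y - 4z = -18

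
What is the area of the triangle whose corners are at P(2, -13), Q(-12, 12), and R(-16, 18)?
Using the coordinate formula: Area = (1/2)|x₁(y₂-y₃) + x₂(y₃-y₁) + x₃(y₁-y₂)|
Area = (1/2)|2(12-18) + (-12)(18-(-13)) + (-16)((-13)-12)|
Area = (1/2)|2*(-6) + (-12)*31 + (-16)*(-25)|
Area = (1/2)|(-12) + (-372) + 400|
Area = (1/2)*16 = 8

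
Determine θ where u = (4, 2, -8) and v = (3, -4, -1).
u·v = 12, |u|² = 84, |v|² = 26
cos θ = 12/√2184 ≈ 0.2568
θ ≈ 75.12°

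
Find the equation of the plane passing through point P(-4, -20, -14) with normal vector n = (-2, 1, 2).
d = n·P = (-2)(-4) + (1)(-20) + (2)(-14) = -40
Plane: -2x + y + 2z = -40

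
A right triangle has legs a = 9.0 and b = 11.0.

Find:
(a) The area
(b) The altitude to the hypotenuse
(a) Area = ½ab = ½·9.0·11.0 = 49.5
(b) Hypotenuse c = √(9.0² + 11.0²) = √202 = 14.2127
    Area = ½·c·h_c  →  h_c = 2·Area/c = 2·49.5/14.2127 = 6.966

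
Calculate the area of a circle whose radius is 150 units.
Area = pi * r²
Area = pi * 150²
Area = pi * 22500
Area = 70685.83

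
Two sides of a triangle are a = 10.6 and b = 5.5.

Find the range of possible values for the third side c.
By the triangle inequality: |a - b| < c < a + b
|10.6 - 5.5| < c < 10.6 + 5.5
5.1 < c < 16.1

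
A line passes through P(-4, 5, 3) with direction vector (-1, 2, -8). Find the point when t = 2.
P(2) = (-4 + (-1)(2), 5 + 2(2), 3 + (-8)(2)) = (-6, 9, -13)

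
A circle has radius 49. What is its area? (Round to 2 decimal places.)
Area = pi * r²
Area = pi * 49²
Area = pi * 2401
Area = 7542.96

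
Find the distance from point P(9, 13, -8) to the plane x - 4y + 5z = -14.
d = |1(9) + (-4)(13) + 5(-8) - (-14)| / √(1² + (-4)² + 5²) = 69/√42 = 10.65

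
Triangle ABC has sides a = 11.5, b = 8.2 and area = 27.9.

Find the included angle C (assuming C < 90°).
Area = ½ab·sin(C)  →  sin(C) = 2·Area/(ab)
sin(C) = 2·27.9/(11.5·8.2) = 0.591729
C = arcsin(0.591729) = 36.28°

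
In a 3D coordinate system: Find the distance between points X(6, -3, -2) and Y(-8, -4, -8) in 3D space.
d = √[(-14)² + (-1)² + (-6)²] = √233 = 15.26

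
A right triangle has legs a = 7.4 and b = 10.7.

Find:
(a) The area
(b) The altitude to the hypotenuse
(a) Area = ½ab = ½·7.4·10.7 = 39.59
(b) Hypotenuse c = √(7.4² + 10.7²) = √169.25 = 13.0096
    Area = ½·c·h_c  →  h_c = 2·Area/c = 2·39.59/13.0096 = 6.086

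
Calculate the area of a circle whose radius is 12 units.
Area = pi * r²
Area = pi * 12²
Area = pi * 144
Area = 452.39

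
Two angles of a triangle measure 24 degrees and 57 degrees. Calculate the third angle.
Sum of angles in a triangle = 180 degrees
Third angle = 180 - 24 - 57
Third angle = 99 degrees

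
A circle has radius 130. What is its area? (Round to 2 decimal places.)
Area = pi * r²
Area = pi * 130²
Area = pi * 16900
Area = 53092.92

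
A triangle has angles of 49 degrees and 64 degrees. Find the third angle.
Sum of angles in a triangle = 180 degrees
Third angle = 180 - 49 - 64
Third angle = 67 degrees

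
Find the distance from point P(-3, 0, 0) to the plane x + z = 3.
d = |1(-3) + 0(0) + 1(0) - (3)| / √(1² + 0² + 1²) = 6/√2 = 4.243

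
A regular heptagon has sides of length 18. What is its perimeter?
Perimeter = number of sides * side length
Perimeter = 7 * 18
Perimeter = 126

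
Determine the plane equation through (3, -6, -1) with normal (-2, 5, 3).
d = n·P = (-2)(3) + (5)(-6) + (3)(-1) = -39
Plane: -2x + 5y + 3z = -39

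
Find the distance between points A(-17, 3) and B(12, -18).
Using the distance formula: d = sqrt((x₂-x₁)² + (y₂-y₁)²)
dx = 12 - (-17) = 29
dy = (-18) - 3 = -21
d = sqrt(29² + (-21)²) = sqrt(841 + 441) = sqrt(1282) = 35.81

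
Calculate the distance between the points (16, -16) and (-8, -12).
Using the distance formula: d = sqrt((x₂-x₁)² + (y₂-y₁)²)
dx = (-8) - 16 = -24
dy = (-12) - (-16) = 4
d = sqrt((-24)² + 4²) = sqrt(576 + 16) = sqrt(592) = 24.33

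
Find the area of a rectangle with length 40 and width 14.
Area = length * width
Area = 40 * 14
Area = 560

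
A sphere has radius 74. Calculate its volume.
Volume = (4/3) * pi * r³
Volume = (4/3) * pi * 74³
Volume = (4/3) * pi * 405224
Volume = 1697398.32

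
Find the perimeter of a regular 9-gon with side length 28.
Perimeter = number of sides * side length
Perimeter = 9 * 28
Perimeter = 252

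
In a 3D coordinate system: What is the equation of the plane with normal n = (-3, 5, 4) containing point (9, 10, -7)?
d = n·P = (-3)(9) + (5)(10) + (4)(-7) = -5
Plane: -3x + 5y + 4z = -5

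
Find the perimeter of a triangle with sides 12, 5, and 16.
Perimeter = sum of all sides
Perimeter = 12 + 5 + 16
Perimeter = 33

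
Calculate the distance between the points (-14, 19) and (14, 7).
Using the distance formula: d = sqrt((x₂-x₁)² + (y₂-y₁)²)
dx = 14 - (-14) = 28
dy = 7 - 19 = -12
d = sqrt(28² + (-12)²) = sqrt(784 + 144) = sqrt(928) = 30.46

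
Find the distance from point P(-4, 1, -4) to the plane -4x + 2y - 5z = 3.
d = |(-4)(-4) + 2(1) + (-5)(-4) - (3)| / √((-4)² + 2² + (-5)²) = 35/√45 = 5.217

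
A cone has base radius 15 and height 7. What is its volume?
Volume = (1/3) * pi * r² * h
Volume = (1/3) * pi * 15² * 7
Volume = (1/3) * pi * 225 * 7
Volume = (1/3) * pi * 1575
Volume = 1649.34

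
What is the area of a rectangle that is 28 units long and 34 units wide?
Area = length * width
Area = 28 * 34
Area = 952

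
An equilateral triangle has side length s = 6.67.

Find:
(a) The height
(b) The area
(a) Height h = s·√3/2 = 6.67·√3/2 = 5.776
(b) Area = (√3/4)·s² = (√3/4)·6.67² = (√3/4)·44.4889 = 19.26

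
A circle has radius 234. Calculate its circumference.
Circumference = 2 * pi * r
Circumference = 2 * pi * 234
Circumference = 1470.27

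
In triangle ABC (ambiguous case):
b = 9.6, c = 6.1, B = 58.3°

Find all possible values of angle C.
sin(C)/c = sin(B)/b  →  sin(C) = c·sin(B)/b = 6.1·sin(58.3°)/9.6 = 0.540620
C₁ = arcsin(0.540620) = 32.73°,  C₂ = 180° - C₁ = 147.27°
Check C₂: A = 180° - 58.3° - 147.27° = -25.57° ≤ 0, rejected
C = 32.73° (one solution)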